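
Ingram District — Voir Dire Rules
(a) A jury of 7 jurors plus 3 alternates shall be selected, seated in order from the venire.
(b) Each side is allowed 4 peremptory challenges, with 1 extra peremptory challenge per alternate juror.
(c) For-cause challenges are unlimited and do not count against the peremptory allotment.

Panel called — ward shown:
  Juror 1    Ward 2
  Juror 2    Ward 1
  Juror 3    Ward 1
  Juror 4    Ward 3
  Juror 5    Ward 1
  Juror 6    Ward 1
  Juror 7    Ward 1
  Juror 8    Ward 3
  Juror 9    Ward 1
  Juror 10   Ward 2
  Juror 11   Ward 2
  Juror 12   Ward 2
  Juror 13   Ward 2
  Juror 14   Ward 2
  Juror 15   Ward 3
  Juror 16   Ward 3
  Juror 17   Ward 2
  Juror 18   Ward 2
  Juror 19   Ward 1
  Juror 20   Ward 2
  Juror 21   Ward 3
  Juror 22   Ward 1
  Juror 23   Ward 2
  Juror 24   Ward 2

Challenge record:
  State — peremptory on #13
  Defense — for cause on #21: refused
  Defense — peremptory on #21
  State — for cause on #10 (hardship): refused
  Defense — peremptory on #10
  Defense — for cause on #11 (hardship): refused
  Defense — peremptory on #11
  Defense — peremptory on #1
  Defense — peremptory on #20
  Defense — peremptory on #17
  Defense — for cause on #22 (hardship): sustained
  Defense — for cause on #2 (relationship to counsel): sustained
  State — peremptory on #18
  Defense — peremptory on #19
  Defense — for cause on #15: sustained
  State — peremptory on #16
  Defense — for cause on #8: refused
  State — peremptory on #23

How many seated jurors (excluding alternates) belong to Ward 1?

Removed: #1, #2, #10, #11, #13, #15, #16, #17, #18, #19, #20, #21, #22, #23.
Seated jurors 1–7: #3, #4, #5, #6, #7, #8, #9 (alternates #12, #14, #24 not counted).
Of those, in Ward 1: #3, #5, #6, #7, #9 → 5.

5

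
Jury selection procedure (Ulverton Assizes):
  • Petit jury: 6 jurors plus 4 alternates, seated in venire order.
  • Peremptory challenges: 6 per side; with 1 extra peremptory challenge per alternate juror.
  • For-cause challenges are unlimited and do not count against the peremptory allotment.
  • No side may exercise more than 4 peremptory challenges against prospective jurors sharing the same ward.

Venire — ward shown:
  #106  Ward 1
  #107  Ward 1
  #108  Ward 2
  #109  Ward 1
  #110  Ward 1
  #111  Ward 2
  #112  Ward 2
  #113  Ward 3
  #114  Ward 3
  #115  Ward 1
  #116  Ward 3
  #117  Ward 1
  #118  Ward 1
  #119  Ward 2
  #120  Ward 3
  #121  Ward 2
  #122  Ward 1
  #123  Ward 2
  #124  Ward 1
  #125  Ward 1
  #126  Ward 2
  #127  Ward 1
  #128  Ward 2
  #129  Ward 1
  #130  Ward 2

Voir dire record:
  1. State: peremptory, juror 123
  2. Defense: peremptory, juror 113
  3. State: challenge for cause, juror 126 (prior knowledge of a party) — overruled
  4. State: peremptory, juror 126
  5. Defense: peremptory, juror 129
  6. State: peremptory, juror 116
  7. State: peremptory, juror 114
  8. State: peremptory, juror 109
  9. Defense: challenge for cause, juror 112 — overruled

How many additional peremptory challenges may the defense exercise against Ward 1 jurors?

3

Defense peremptories so far: #113, #129 — 2 of 10 used, 8 left overall.
Against Ward 1: #129 — 1 used; per-ward cap 4 leaves 3.
Binding limit: min(8, 3) = 3.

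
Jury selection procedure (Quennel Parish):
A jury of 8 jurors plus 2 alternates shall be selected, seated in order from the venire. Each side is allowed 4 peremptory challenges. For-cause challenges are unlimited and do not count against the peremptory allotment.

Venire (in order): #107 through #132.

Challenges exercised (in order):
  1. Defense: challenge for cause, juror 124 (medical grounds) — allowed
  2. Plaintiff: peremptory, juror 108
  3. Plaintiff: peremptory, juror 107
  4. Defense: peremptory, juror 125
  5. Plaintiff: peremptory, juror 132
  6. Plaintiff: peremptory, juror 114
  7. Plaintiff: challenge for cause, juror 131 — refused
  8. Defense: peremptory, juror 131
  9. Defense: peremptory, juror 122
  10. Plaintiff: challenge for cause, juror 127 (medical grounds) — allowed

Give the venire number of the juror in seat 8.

117

Removed: #107, #108, #114, #122, #124, #125, #127, #131, #132.
Filling seats in venire order through position 8: #109, #110, #111, #112, #113, #115, #116, #117.
So seat 8 is #117.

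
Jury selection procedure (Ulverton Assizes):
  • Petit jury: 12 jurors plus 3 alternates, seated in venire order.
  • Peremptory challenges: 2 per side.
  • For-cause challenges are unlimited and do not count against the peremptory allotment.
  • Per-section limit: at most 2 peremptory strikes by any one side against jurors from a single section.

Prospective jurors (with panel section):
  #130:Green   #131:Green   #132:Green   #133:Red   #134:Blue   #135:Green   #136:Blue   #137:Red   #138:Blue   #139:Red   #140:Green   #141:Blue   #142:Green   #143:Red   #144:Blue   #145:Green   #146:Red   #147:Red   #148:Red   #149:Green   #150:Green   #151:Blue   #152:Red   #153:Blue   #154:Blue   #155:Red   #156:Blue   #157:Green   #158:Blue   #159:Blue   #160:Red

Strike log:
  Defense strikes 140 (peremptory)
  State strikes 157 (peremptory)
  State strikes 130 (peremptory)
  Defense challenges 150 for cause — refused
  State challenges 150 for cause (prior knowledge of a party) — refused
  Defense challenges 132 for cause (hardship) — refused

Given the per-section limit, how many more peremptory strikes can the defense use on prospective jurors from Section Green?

1

Defense peremptories so far: #140 — 1 of 2 used, 1 left overall.
Against Section Green: #140 — 1 used; per-section cap 2 leaves 1.
Binding limit: min(1, 1) = 1.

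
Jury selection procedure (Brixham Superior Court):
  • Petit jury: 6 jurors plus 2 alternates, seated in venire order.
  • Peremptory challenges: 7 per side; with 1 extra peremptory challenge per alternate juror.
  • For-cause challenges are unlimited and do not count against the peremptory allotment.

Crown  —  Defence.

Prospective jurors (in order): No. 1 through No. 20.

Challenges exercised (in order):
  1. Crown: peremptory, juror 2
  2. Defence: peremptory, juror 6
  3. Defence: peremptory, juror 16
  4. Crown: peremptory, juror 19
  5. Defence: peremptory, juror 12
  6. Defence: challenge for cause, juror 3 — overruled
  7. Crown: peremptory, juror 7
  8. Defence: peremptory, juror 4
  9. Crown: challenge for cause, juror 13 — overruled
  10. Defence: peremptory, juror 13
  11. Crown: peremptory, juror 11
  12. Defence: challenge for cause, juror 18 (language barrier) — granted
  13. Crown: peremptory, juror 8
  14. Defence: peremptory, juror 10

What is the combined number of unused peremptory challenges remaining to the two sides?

7

Crown allotment: 7 base + 1 × 2 alternates = 9. Defence allotment: 7 base + 1 × 2 alternates = 9.
Crown peremptories used: #2, #19, #7, #11, #8 — 5 (the for-cause on #13 doesn't count).
Defence peremptories used: #6, #16, #12, #4, #13, #10 — 6 (for-cause on #3, #18 don't count).
Remaining: (9 − 5) + (9 − 6) = 7.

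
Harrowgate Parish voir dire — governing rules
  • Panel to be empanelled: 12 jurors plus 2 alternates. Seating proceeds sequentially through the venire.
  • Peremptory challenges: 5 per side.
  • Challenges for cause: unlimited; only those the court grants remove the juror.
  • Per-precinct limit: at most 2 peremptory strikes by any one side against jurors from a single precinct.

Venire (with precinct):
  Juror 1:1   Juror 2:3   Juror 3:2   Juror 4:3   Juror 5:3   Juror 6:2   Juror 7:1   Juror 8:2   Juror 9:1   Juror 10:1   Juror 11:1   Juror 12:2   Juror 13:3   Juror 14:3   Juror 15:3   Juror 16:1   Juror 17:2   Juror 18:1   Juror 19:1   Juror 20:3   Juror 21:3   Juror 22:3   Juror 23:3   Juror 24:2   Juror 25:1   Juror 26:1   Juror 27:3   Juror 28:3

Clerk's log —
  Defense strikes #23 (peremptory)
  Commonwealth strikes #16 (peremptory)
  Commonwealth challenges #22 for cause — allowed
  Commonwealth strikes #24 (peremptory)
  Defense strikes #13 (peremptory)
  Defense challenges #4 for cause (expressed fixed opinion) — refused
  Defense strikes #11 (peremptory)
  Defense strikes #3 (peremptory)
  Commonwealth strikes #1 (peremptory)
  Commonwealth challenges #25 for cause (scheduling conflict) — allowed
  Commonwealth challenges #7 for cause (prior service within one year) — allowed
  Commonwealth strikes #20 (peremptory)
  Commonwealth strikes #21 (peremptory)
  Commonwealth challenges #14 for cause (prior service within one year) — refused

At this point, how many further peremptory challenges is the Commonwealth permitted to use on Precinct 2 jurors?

Commonwealth peremptories so far: #16, #24, #1, #20, #21 — 5 of 5 used, 0 left overall.
Against Precinct 2: #24 — 1 used; per-precinct cap 2 leaves 1.
Binding limit: min(0, 1) = 0.

0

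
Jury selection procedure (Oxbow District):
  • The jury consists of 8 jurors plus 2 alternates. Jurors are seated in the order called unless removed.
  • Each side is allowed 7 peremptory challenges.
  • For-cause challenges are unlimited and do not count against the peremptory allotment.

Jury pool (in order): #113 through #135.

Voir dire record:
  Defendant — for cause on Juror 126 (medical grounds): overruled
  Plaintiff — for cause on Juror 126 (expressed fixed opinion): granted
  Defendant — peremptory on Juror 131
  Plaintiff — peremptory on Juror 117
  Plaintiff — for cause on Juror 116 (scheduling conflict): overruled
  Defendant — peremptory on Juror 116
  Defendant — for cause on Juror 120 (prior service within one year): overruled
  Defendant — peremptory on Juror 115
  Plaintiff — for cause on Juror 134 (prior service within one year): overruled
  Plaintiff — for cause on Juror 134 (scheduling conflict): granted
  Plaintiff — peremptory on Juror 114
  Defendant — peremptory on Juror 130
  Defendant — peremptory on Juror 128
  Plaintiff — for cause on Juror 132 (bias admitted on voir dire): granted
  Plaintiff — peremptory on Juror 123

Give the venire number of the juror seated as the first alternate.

127

Removed: #114, #115, #116, #117, #123, #126, #128, #130, #131, #132, #134. (#120 stays — for-cause denied.)
Filling seats in venire order through position 9: #113, #118, #119, #120, #121, #122, #124, #125, #127.
So alternate 1 is #127.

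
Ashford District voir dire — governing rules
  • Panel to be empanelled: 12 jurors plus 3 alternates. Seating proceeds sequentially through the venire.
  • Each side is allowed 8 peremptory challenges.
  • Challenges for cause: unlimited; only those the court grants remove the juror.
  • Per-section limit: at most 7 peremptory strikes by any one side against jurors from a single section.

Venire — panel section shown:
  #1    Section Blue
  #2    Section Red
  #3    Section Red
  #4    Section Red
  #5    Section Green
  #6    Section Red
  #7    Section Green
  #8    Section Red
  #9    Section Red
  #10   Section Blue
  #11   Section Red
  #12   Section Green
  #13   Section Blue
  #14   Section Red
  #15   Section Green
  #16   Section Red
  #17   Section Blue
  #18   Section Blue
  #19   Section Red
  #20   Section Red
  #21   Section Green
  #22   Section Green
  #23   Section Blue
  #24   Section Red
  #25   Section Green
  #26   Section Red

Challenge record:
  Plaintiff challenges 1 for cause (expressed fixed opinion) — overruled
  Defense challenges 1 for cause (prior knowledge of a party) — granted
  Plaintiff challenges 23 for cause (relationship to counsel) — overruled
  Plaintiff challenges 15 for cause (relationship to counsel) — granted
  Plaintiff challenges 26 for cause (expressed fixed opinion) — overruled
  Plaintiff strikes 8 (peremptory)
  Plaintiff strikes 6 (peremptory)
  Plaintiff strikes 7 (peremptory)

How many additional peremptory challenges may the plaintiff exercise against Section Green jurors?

Plaintiff peremptories so far: #8, #6, #7 — 3 of 8 used, 5 left overall.
Against Section Green: #7 — 1 used; per-section cap 7 leaves 6.
Binding limit: min(5, 6) = 5.

5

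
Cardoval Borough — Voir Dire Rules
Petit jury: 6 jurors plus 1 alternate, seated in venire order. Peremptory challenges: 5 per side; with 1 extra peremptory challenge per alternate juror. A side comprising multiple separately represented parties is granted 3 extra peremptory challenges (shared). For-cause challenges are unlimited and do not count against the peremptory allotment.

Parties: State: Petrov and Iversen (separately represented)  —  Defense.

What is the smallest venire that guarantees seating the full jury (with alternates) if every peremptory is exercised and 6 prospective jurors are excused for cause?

28

Seats to fill: 6 + 1 alternates = 7.
Peremptories — State: 5 + 1×1 + 3 = 9; Defense: 5 + 1×1 = 6; total 15.
For-cause removals: 6.
Minimum venire: 7 + 15 + 6 = 28.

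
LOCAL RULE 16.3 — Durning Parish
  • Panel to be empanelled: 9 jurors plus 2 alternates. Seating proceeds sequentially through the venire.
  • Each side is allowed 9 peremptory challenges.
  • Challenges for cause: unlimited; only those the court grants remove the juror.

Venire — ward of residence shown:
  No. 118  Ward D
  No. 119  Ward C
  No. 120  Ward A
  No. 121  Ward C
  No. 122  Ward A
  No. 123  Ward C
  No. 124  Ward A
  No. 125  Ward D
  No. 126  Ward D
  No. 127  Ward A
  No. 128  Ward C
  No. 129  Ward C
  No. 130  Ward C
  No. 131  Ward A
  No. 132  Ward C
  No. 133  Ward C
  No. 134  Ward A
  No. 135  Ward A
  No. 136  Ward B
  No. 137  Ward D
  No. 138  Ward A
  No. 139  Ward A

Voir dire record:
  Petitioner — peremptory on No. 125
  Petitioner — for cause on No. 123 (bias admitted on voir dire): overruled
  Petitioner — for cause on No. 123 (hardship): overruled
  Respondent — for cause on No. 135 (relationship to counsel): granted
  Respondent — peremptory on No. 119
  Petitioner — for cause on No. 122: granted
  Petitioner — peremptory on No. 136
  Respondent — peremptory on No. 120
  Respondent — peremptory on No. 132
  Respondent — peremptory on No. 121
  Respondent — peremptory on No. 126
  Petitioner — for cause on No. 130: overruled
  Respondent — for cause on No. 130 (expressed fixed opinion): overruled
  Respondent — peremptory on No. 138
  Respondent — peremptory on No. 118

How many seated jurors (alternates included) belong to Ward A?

Removed: #118, #119, #120, #121, #122, #125, #126, #132, #135, #136, #138.
Seated (11 incl. alternates): #123, #124, #127, #128, #129, #130, #131, #133, #134, #137, #139.
Of those, in Ward A: #124, #127, #131, #134, #139 → 5.

5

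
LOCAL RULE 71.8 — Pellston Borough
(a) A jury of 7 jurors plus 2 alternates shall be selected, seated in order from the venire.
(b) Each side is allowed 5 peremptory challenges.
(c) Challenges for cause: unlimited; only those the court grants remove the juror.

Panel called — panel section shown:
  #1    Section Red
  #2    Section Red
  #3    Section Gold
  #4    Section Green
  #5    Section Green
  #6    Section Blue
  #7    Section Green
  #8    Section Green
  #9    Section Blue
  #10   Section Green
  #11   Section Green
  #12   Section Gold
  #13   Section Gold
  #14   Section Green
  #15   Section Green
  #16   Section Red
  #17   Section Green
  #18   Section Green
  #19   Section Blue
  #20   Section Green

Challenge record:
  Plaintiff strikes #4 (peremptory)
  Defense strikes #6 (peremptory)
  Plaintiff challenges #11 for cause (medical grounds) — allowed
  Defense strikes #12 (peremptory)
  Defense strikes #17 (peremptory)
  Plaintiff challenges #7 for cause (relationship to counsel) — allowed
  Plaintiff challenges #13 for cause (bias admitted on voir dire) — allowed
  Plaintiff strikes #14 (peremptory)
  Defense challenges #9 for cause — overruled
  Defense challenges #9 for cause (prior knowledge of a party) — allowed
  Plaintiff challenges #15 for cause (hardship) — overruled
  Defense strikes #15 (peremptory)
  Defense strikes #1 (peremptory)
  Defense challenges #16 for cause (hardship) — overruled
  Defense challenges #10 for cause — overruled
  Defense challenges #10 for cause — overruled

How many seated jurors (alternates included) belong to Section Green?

5

Removed: #1, #4, #6, #7, #9, #11, #12, #13, #14, #15, #17.
Seated (9 incl. alternates): #2, #3, #5, #8, #10, #16, #18, #19, #20.
Of those, in Section Green: #5, #8, #10, #18, #20 → 5.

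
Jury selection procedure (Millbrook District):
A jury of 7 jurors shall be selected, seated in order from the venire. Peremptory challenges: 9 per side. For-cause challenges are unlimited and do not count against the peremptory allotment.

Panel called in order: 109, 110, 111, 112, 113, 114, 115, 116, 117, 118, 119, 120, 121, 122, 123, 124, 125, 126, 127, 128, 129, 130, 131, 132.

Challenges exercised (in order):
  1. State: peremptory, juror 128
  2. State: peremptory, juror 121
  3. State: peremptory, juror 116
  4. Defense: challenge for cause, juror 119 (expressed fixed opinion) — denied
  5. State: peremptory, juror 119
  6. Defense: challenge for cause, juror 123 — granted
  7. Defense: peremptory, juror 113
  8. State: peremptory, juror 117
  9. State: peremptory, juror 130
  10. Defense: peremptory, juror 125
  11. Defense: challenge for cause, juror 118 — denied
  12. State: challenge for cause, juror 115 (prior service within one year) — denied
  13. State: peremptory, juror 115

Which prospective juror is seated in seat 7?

Removed: #113, #115, #116, #117, #119, #121, #123, #125, #128, #130. (#118 stays — for-cause denied.)
Seating in order: seats 1–7 → #109, #110, #111, #112, #114, #118, #120.
So seat 7 is #120.

120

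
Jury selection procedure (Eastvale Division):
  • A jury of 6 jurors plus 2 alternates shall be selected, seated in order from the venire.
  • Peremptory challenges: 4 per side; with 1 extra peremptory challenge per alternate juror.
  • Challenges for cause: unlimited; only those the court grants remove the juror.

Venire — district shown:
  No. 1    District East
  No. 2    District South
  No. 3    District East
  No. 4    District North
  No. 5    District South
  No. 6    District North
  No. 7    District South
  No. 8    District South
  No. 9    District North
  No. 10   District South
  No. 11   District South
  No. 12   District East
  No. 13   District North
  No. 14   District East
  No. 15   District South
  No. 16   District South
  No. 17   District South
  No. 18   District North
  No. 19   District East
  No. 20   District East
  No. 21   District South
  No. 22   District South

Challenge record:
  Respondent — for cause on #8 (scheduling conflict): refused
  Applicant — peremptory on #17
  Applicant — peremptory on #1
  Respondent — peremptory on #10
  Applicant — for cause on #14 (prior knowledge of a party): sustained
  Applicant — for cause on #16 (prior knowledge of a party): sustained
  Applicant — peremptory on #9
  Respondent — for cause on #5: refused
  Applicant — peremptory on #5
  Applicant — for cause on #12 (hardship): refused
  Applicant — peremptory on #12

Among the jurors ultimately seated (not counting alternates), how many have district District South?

Removed: #1, #5, #9, #10, #12, #14, #16, #17.
Seated jurors 1–6: #2, #3, #4, #6, #7, #8 (alternates #11, #13 not counted).
Of those, in District South: #2, #7, #8 → 3.

3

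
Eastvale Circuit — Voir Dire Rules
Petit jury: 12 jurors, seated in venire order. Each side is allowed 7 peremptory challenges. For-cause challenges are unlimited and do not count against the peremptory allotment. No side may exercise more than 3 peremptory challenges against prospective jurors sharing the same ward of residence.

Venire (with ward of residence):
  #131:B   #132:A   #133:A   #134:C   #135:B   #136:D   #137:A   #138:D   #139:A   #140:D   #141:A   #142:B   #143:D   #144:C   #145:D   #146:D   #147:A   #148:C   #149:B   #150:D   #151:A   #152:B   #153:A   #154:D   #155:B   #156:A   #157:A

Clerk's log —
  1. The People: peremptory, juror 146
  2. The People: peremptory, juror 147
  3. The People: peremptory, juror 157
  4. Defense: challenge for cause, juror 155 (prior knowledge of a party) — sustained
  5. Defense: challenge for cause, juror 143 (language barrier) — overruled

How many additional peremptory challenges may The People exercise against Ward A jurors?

The People peremptories so far: #146, #147, #157 — 3 of 7 used, 4 left overall.
Against Ward A: #147, #157 — 2 used; per-ward cap 3 leaves 1.
Binding limit: min(4, 1) = 1.

1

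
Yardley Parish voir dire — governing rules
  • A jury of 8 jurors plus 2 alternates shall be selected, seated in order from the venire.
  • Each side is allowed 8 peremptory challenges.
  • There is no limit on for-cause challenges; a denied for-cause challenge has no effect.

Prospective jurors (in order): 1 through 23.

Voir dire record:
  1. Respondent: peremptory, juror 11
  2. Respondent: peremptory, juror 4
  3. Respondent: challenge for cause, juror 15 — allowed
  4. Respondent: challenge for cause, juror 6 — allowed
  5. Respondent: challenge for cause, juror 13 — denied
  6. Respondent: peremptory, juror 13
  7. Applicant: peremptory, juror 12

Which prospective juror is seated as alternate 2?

Removed: #4, #6, #11, #12, #13, #15.
Seating in order: seats 1–8 → #1, #2, #3, #5, #7, #8, #9, #10; alternates → #14, #16.
So alternate 2 is #16.

16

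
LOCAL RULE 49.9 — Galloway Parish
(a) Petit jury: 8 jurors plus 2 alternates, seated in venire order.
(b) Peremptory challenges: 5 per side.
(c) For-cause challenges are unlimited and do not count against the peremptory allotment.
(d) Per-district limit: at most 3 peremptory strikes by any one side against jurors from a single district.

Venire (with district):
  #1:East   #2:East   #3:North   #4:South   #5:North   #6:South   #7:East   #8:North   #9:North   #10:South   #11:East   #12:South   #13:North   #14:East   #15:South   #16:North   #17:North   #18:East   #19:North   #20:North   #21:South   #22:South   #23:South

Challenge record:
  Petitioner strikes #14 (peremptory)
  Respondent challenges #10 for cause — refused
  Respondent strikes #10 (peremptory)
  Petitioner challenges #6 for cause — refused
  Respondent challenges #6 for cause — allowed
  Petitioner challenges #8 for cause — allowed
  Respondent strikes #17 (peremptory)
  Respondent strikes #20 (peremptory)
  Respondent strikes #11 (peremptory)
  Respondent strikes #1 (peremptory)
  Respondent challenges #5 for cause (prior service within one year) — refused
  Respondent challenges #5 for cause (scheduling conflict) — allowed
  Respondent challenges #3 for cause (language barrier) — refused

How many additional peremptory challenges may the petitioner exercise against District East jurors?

2

Petitioner peremptories so far: #14 — 1 of 5 used, 4 left overall.
Against District East: #14 — 1 used; per-district cap 3 leaves 2.
Binding limit: min(4, 2) = 2.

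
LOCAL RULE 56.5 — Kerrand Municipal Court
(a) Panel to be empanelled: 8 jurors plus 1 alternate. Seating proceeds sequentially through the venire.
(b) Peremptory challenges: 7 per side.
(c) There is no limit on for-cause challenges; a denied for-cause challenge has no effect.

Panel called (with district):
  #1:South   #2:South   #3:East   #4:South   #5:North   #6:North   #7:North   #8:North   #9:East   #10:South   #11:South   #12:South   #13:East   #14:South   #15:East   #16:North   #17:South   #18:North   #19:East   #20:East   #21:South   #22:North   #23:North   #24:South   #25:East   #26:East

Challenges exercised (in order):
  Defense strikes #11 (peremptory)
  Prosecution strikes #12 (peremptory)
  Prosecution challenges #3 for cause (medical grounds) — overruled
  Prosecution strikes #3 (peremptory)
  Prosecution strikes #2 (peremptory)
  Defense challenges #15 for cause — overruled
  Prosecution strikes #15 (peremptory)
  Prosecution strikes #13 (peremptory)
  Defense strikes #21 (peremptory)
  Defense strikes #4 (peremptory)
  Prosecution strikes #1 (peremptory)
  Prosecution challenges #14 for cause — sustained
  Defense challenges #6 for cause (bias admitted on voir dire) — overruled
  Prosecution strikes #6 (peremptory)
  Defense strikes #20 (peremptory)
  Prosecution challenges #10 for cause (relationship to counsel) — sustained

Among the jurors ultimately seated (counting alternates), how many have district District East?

2

Removed: #1, #2, #3, #4, #6, #10, #11, #12, #13, #14, #15, #20, #21.
Seated (9 incl. alternates): #5, #7, #8, #9, #16, #17, #18, #19, #22.
Of those, in District East: #9, #19 → 2.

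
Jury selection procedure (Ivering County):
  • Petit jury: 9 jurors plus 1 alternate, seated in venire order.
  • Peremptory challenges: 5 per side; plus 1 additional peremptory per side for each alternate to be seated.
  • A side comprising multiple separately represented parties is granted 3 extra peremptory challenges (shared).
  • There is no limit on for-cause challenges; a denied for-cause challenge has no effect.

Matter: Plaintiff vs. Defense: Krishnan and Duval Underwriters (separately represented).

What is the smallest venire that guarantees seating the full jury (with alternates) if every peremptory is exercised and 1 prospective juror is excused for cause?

Seats to fill: 9 + 1 alternates = 10.
Peremptories — Plaintiff: 5 + 1×1 = 6; Defense: 5 + 1×1 + 3 = 9; total 15.
For-cause removals: 1.
Minimum venire: 10 + 15 + 1 = 26.

26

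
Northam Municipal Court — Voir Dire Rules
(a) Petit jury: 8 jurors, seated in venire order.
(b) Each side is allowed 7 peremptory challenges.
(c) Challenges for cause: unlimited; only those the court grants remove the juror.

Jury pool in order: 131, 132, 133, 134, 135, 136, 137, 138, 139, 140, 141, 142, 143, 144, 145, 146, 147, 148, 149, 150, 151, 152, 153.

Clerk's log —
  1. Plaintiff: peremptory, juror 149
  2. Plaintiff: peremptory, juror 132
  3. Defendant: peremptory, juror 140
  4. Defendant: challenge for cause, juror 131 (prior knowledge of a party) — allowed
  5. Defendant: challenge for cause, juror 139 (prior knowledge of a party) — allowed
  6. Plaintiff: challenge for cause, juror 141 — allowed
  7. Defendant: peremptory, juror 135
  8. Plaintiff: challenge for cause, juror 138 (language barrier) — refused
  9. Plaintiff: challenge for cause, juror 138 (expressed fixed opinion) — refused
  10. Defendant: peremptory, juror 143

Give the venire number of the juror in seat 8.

145

Removed: #131, #132, #135, #139, #140, #141, #143, #149. (#138 stays — for-cause denied.)
Filling seats in venire order through position 8: #133, #134, #136, #137, #138, #142, #144, #145.
So seat 8 is #145.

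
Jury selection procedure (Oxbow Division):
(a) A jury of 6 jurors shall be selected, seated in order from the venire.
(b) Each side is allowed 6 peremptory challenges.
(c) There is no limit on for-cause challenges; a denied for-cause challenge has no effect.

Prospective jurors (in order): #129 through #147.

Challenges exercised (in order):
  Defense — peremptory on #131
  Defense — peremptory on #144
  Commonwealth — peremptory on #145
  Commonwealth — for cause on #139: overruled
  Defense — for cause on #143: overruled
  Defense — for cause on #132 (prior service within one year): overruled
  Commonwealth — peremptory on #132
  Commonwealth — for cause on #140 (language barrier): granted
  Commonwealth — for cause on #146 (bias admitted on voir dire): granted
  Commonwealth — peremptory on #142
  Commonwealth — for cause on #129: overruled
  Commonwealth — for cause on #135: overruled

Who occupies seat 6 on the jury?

Removed: #131, #132, #140, #142, #144, #145, #146. (#129, #135, #139, #143 stay — for-cause denied.)
Seating in order: seats 1–6 → #129, #130, #133, #134, #135, #136.
So seat 6 is #136.

136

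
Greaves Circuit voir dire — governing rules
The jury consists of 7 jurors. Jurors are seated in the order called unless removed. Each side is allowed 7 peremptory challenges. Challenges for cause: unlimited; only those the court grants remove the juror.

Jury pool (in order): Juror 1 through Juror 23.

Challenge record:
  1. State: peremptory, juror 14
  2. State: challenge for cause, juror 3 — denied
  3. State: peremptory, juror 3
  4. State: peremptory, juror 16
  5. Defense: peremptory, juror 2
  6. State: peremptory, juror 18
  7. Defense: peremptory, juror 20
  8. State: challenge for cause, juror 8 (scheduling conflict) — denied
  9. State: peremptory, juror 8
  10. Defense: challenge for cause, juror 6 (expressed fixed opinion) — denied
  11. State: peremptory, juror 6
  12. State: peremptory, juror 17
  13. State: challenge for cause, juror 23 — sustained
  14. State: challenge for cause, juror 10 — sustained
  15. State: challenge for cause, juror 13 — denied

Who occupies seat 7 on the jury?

12

Removed: #2, #3, #6, #8, #10, #14, #16, #17, #18, #20, #23. (#13 stays — for-cause denied.)
Seating in order: seats 1–7 → #1, #4, #5, #7, #9, #11, #12.
So seat 7 is #12.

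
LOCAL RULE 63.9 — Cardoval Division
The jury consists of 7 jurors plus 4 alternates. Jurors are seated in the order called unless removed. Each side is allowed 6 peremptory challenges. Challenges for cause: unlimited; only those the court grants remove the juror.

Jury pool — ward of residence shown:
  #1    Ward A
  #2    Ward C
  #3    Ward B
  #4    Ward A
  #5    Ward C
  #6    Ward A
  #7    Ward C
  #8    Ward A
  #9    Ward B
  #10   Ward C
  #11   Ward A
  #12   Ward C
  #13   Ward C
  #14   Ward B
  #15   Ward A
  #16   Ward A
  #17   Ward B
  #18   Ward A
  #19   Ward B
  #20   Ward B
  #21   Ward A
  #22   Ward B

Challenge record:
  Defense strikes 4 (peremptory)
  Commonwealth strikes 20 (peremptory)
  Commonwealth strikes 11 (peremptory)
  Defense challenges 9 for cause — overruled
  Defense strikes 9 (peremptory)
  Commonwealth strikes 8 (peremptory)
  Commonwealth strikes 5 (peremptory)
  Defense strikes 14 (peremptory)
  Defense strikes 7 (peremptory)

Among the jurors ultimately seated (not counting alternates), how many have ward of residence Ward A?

2

Removed: #4, #5, #7, #8, #9, #11, #14, #20.
Seated jurors 1–7: #1, #2, #3, #6, #10, #12, #13 (alternates #15, #16, #17, #18 not counted).
Of those, in Ward A: #1, #6 → 2.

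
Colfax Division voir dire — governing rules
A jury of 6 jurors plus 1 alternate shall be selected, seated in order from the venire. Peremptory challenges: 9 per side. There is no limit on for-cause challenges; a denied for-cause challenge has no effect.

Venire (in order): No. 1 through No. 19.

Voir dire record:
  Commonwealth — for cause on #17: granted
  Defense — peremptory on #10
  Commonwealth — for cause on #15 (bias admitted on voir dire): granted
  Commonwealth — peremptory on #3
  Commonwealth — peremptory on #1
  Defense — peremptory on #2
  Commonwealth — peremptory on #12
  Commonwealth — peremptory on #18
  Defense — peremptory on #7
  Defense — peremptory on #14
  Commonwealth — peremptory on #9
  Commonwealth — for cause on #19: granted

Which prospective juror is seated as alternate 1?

Removed: #1, #2, #3, #7, #9, #10, #12, #14, #15, #17, #18, #19.
Filling seats in venire order through position 7: #4, #5, #6, #8, #11, #13, #16.
So alternate 1 is #16.

16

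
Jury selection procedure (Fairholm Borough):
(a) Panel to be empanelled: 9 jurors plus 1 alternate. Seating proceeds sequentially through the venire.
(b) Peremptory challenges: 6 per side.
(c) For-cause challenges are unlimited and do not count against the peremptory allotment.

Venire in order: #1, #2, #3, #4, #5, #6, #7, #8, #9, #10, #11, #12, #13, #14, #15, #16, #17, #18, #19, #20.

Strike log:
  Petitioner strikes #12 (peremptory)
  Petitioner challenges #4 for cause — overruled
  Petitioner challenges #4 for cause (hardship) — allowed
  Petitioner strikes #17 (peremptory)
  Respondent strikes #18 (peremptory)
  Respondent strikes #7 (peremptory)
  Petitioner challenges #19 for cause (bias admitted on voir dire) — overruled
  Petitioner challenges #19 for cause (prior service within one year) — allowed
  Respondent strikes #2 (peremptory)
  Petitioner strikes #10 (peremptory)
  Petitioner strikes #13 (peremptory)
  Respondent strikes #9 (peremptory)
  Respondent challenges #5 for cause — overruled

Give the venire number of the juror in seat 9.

Removed: #2, #4, #7, #9, #10, #12, #13, #17, #18, #19. (#5 stays — for-cause denied.)
Seating in order: seats 1–9 → #1, #3, #5, #6, #8, #11, #14, #15, #16; alternates → #20.
So seat 9 is #16.

16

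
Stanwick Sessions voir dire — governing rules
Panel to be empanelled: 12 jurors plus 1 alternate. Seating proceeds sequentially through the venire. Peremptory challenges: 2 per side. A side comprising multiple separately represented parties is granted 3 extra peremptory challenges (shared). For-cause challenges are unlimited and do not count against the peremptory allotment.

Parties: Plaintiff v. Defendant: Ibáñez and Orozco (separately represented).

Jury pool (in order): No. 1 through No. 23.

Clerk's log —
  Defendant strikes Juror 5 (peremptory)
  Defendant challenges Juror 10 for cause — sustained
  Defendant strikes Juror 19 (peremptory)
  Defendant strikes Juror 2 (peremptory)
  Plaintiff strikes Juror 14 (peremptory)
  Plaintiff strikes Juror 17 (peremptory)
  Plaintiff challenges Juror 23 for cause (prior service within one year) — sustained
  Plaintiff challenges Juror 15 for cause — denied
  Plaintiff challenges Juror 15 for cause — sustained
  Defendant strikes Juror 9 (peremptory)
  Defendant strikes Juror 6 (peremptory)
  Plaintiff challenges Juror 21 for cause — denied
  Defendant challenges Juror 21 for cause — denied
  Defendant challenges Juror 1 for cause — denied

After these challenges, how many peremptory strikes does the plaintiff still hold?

0

Plaintiff allotment: 2.
Plaintiff peremptories used: #14, #17 — 2 (for-cause on #23, #15, #15, #21 don't count).
Remaining: 2 − 2 = 0.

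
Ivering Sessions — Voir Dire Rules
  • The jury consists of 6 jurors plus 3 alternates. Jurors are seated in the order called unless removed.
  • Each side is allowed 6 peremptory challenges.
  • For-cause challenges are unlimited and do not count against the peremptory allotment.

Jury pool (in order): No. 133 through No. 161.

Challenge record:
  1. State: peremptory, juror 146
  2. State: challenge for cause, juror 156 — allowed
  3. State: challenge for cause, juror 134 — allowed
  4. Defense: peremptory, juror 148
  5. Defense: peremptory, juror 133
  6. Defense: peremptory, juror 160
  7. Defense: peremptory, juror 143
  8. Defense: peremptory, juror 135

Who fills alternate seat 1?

142

Removed: #133, #134, #135, #143, #146, #148, #156, #160.
Filling seats in venire order through position 7: #136, #137, #138, #139, #140, #141, #142.
So alternate 1 is #142.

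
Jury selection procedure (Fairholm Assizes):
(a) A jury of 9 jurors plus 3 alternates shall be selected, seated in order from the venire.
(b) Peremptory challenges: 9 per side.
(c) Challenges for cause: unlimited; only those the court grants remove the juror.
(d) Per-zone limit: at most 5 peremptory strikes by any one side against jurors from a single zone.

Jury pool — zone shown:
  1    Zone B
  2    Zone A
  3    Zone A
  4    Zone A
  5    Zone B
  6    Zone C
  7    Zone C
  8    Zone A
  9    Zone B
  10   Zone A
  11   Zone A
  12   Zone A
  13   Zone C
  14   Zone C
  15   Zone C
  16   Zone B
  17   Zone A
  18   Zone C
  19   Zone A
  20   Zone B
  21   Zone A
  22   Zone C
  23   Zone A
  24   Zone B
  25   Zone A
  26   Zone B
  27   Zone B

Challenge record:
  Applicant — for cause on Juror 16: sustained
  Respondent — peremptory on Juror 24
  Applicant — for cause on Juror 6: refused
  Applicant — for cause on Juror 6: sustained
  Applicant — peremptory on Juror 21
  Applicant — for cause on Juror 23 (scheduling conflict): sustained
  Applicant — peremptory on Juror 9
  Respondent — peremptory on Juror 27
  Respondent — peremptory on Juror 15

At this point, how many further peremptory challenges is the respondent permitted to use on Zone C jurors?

Respondent peremptories so far: #24, #27, #15 — 3 of 9 used, 6 left overall.
Against Zone C: #15 — 1 used; per-zone cap 5 leaves 4.
Binding limit: min(6, 4) = 4.

4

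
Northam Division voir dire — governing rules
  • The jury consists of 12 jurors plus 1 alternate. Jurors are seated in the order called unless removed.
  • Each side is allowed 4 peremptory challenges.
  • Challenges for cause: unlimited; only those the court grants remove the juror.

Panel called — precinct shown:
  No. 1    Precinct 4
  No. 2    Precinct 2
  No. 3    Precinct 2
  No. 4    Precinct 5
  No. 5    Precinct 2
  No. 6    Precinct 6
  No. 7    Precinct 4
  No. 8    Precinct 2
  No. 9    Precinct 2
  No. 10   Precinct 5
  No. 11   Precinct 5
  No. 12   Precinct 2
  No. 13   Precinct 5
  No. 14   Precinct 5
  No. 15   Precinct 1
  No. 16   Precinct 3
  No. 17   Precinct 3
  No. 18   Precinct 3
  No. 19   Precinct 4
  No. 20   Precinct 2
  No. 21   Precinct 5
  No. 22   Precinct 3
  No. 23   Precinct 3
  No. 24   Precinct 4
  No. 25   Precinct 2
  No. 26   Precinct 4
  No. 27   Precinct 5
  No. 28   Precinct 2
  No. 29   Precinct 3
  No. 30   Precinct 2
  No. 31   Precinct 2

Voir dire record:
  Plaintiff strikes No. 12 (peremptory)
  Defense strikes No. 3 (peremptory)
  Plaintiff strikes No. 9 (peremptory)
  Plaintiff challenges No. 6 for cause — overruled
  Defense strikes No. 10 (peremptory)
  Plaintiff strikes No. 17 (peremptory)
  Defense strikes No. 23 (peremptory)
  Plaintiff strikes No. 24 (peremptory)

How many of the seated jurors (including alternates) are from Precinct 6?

1

Removed: #3, #9, #10, #12, #17, #23, #24.
Seated (13 incl. alternates): #1, #2, #4, #5, #6, #7, #8, #11, #13, #14, #15, #16, #18.
Of those, in Precinct 6: #6 → 1.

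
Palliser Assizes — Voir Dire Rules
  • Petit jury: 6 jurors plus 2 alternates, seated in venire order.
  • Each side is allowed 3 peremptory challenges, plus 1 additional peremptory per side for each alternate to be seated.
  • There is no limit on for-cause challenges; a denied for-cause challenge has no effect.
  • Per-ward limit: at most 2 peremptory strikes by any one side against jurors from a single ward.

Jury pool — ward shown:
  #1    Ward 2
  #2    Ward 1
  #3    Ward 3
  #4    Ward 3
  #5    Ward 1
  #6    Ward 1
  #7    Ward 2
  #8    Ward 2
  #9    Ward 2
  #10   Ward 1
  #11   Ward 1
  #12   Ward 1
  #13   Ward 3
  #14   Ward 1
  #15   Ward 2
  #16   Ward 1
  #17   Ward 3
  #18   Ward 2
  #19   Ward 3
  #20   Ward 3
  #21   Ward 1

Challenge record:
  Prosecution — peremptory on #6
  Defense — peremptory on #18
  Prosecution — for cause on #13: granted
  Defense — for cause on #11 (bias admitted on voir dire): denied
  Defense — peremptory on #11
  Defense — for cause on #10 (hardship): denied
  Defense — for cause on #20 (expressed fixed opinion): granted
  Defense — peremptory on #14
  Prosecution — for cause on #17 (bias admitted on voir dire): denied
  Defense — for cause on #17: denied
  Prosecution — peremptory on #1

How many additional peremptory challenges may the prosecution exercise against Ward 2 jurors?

Prosecution peremptories so far: #6, #1 — 2 of 5 used, 3 left overall.
Against Ward 2: #1 — 1 used; per-ward cap 2 leaves 1.
Binding limit: min(3, 1) = 1.

1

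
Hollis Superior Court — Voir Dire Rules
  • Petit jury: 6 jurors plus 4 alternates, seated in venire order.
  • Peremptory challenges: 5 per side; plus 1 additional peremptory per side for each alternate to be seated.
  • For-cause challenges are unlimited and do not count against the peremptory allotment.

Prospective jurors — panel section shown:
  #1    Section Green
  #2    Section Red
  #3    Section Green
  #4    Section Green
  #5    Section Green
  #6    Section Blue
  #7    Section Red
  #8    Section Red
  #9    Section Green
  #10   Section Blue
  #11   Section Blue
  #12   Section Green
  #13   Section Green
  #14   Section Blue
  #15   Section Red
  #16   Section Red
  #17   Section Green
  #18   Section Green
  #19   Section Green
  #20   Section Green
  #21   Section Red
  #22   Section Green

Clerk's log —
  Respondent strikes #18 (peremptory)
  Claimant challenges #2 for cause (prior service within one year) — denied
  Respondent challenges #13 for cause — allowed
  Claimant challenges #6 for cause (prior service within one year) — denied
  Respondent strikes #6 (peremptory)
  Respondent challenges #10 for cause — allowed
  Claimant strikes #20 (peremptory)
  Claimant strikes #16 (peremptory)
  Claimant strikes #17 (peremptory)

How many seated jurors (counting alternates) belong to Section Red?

3

Removed: #6, #10, #13, #16, #17, #18, #20.
Seated (10 incl. alternates): #1, #2, #3, #4, #5, #7, #8, #9, #11, #12.
Of those, in Section Red: #2, #7, #8 → 3.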